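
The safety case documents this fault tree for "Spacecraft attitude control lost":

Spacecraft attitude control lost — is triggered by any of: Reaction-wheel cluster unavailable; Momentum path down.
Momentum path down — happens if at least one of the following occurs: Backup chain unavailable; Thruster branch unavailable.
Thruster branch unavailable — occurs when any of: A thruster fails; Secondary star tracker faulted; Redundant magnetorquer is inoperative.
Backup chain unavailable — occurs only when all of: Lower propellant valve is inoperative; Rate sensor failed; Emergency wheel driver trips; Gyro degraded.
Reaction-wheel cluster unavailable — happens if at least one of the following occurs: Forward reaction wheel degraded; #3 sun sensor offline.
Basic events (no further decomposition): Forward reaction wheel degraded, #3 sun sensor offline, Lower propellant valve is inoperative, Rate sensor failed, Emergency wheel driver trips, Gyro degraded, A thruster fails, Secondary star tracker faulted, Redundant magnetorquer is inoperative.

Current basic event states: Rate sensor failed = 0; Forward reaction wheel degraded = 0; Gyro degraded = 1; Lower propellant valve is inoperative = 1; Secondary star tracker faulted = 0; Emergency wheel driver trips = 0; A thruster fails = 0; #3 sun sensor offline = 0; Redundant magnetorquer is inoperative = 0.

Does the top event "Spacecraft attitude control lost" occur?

No

Reaction-wheel cluster unavailable [OR]: Forward reaction wheel degraded=not, #3 sun sensor offline=not → no input occurs → does not occur.
Backup chain unavailable [AND]: Lower propellant valve is inoperative=occurs, Rate sensor failed=not, Emergency wheel driver trips=not, Gyro degraded=occurs → not all inputs occur → does not occur.
Thruster branch unavailable [OR]: A thruster fails=not, Secondary star tracker faulted=not, Redundant magnetorquer is inoperative=not → no input occurs → does not occur.
Momentum path down [OR]: Backup chain unavailable=not, Thruster branch unavailable=not → no input occurs → does not occur.
Spacecraft attitude control lost [OR]: Reaction-wheel cluster unavailable=not, Momentum path down=not → no input occurs → does not occur.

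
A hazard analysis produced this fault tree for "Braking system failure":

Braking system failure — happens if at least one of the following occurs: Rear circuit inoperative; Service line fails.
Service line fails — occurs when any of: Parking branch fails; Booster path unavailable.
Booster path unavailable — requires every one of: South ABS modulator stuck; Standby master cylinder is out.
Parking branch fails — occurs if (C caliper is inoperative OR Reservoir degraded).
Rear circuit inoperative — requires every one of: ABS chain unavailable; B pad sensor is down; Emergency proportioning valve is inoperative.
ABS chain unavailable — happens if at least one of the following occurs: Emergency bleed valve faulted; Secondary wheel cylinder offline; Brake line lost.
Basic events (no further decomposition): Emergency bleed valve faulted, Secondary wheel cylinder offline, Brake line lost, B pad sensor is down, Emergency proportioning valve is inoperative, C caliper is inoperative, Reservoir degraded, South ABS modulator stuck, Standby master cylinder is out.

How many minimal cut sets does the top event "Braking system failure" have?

ABS chain unavailable [OR]: union of children's cut sets → 3 cut set(s).
Rear circuit inoperative [AND]: one cut set from each child combined → 3 × 1 × 1 = 3 cut set(s).
Parking branch fails [OR]: union of children's cut sets → 2 cut set(s).
Booster path unavailable [AND]: one cut set from each child combined → 1 × 1 = 1 cut set(s).
Service line fails [OR]: union of children's cut sets → 3 cut set(s).
Braking system failure [OR]: union of children's cut sets → 6 cut set(s).
Minimal cut sets: {B pad sensor is down, Emergency bleed valve faulted, Emergency proportioning valve is inoperative}; {B pad sensor is down, Emergency proportioning valve is inoperative, Secondary wheel cylinder offline}; {B pad sensor is down, Brake line lost, Emergency proportioning valve is inoperative}; {C caliper is inoperative}; {Reservoir degraded}; {South ABS modulator stuck, Standby master cylinder is out}.

6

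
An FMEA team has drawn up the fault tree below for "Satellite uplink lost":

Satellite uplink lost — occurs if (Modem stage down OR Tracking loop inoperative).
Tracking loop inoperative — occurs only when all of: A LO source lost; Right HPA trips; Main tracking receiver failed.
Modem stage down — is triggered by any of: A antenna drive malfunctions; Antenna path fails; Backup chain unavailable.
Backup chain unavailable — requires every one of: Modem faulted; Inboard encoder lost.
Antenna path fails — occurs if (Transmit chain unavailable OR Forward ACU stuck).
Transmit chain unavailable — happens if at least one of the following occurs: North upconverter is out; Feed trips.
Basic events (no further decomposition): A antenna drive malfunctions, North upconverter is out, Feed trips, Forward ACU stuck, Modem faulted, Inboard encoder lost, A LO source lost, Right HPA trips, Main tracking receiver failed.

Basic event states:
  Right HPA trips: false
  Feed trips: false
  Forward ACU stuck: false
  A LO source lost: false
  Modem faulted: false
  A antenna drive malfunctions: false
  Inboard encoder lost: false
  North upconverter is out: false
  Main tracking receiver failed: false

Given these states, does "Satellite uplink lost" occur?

No

Transmit chain unavailable [OR]: North upconverter is out=not, Feed trips=not → no input occurs → does not occur.
Antenna path fails [OR]: Transmit chain unavailable=not, Forward ACU stuck=not → no input occurs → does not occur.
Backup chain unavailable [AND]: Modem faulted=not, Inboard encoder lost=not → not all inputs occur → does not occur.
Modem stage down [OR]: A antenna drive malfunctions=not, Antenna path fails=not, Backup chain unavailable=not → no input occurs → does not occur.
Tracking loop inoperative [AND]: A LO source lost=not, Right HPA trips=not, Main tracking receiver failed=not → not all inputs occur → does not occur.
Satellite uplink lost [OR]: Modem stage down=not, Tracking loop inoperative=not → no input occurs → does not occur.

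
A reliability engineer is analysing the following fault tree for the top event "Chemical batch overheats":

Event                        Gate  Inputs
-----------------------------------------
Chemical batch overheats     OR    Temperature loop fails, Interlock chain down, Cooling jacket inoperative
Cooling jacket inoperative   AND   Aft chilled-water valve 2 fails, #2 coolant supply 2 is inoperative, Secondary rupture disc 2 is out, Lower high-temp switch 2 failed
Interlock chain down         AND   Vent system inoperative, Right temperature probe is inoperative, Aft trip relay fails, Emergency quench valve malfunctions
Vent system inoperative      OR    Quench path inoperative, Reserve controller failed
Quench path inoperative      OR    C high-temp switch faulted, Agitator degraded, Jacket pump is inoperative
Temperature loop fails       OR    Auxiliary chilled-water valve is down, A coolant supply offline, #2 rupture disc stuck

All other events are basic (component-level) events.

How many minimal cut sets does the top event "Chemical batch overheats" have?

8

Temperature loop fails [OR]: union of children's cut sets → 3 cut set(s).
Quench path inoperative [OR]: union of children's cut sets → 3 cut set(s).
Vent system inoperative [OR]: union of children's cut sets → 4 cut set(s).
Interlock chain down [AND]: one cut set from each child combined → 4 × 1 × 1 × 1 = 4 cut set(s).
Cooling jacket inoperative [AND]: one cut set from each child combined → 1 × 1 × 1 × 1 = 1 cut set(s).
Chemical batch overheats [OR]: union of children's cut sets → 8 cut set(s).
Minimal cut sets: {Auxiliary chilled-water valve is down}; {A coolant supply offline}; {#2 rupture disc stuck}; {Aft trip relay fails, C high-temp switch faulted, Emergency quench valve malfunctions, Right temperature probe is inoperative}; {Aft trip relay fails, Agitator degraded, Emergency quench valve malfunctions, Right temperature probe is inoperative}; {Aft trip relay fails, Emergency quench valve malfunctions, Jacket pump is inoperative, Right temperature probe is inoperative}; {Aft trip relay fails, Emergency quench valve malfunctions, Reserve controller failed, Right temperature probe is inoperative}; {#2 coolant supply 2 is inoperative, Aft chilled-water valve 2 fails, Lower high-temp switch 2 failed, Secondary rupture disc 2 is out}.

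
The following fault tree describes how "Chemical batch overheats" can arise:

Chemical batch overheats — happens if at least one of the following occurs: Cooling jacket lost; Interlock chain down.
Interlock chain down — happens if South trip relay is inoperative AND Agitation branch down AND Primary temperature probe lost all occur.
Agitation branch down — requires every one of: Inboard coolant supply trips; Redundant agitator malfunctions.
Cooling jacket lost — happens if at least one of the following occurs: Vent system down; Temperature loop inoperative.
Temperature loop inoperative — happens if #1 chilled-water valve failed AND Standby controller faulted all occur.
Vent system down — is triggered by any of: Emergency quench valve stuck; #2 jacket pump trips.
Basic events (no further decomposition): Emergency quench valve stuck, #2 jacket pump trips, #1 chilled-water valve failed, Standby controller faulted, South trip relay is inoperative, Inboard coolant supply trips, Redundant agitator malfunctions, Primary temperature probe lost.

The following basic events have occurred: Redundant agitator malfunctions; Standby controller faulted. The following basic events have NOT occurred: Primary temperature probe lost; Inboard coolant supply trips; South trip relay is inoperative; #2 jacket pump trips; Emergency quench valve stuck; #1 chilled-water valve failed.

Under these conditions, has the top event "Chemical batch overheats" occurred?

Vent system down [OR]: Emergency quench valve stuck=not, #2 jacket pump trips=not → no input occurs → does not occur.
Temperature loop inoperative [AND]: #1 chilled-water valve failed=not, Standby controller faulted=occurs → not all inputs occur → does not occur.
Cooling jacket lost [OR]: Vent system down=not, Temperature loop inoperative=not → no input occurs → does not occur.
Agitation branch down [AND]: Inboard coolant supply trips=not, Redundant agitator malfunctions=occurs → not all inputs occur → does not occur.
Interlock chain down [AND]: South trip relay is inoperative=not, Agitation branch down=not, Primary temperature probe lost=not → not all inputs occur → does not occur.
Chemical batch overheats [OR]: Cooling jacket lost=not, Interlock chain down=not → no input occurs → does not occur.

No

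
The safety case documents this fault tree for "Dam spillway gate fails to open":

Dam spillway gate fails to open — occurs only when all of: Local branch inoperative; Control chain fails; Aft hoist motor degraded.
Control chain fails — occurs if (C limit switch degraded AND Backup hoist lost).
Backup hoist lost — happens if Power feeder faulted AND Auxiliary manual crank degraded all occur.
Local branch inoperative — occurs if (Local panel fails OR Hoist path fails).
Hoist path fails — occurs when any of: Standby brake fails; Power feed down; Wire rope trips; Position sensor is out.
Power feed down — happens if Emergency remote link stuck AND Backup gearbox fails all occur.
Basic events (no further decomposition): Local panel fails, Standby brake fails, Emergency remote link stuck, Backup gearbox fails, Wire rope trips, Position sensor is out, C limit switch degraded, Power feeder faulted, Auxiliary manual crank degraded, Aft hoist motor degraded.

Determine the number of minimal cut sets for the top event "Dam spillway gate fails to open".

5

Power feed down [AND]: one cut set from each child combined → 1 × 1 = 1 cut set(s).
Hoist path fails [OR]: union of children's cut sets → 4 cut set(s).
Local branch inoperative [OR]: union of children's cut sets → 5 cut set(s).
Backup hoist lost [AND]: one cut set from each child combined → 1 × 1 = 1 cut set(s).
Control chain fails [AND]: one cut set from each child combined → 1 × 1 = 1 cut set(s).
Dam spillway gate fails to open [AND]: one cut set from each child combined → 5 × 1 × 1 = 5 cut set(s).
Minimal cut sets: {Aft hoist motor degraded, Auxiliary manual crank degraded, C limit switch degraded, Local panel fails, Power feeder faulted}; {Aft hoist motor degraded, Auxiliary manual crank degraded, C limit switch degraded, Power feeder faulted, Standby brake fails}; {Aft hoist motor degraded, Auxiliary manual crank degraded, Backup gearbox fails, C limit switch degraded, Emergency remote link stuck, Power feeder faulted}; {Aft hoist motor degraded, Auxiliary manual crank degraded, C limit switch degraded, Power feeder faulted, Wire rope trips}; {Aft hoist motor degraded, Auxiliary manual crank degraded, C limit switch degraded, Position sensor is out, Power feeder faulted}.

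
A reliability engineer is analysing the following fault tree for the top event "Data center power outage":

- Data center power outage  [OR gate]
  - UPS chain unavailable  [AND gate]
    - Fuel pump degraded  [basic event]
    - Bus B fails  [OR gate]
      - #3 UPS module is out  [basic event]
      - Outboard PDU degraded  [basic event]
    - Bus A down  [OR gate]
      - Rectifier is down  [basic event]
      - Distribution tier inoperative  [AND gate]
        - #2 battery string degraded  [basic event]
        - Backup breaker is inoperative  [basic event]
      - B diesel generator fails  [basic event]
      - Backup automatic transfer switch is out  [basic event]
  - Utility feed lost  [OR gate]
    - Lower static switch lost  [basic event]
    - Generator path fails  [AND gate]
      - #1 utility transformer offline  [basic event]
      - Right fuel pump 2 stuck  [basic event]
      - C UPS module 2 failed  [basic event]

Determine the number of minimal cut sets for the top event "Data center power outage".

Bus B fails [OR]: union of children's cut sets → 2 cut set(s).
Distribution tier inoperative [AND]: one cut set from each child combined → 1 × 1 = 1 cut set(s).
Bus A down [OR]: union of children's cut sets → 4 cut set(s).
UPS chain unavailable [AND]: one cut set from each child combined → 1 × 2 × 4 = 8 cut set(s).
Generator path fails [AND]: one cut set from each child combined → 1 × 1 × 1 = 1 cut set(s).
Utility feed lost [OR]: union of children's cut sets → 2 cut set(s).
Data center power outage [OR]: union of children's cut sets → 10 cut set(s).
Minimal cut sets: {#3 UPS module is out, Fuel pump degraded, Rectifier is down}; {#2 battery string degraded, #3 UPS module is out, Backup breaker is inoperative, Fuel pump degraded}; {#3 UPS module is out, B diesel generator fails, Fuel pump degraded}; {#3 UPS module is out, Backup automatic transfer switch is out, Fuel pump degraded}; {Fuel pump degraded, Outboard PDU degraded, Rectifier is down}; {#2 battery string degraded, Backup breaker is inoperative, Fuel pump degraded, Outboard PDU degraded}; {B diesel generator fails, Fuel pump degraded, Outboard PDU degraded}; {Backup automatic transfer switch is out, Fuel pump degraded, Outboard PDU degraded}; {Lower static switch lost}; {#1 utility transformer offline, C UPS module 2 failed, Right fuel pump 2 stuck}.

10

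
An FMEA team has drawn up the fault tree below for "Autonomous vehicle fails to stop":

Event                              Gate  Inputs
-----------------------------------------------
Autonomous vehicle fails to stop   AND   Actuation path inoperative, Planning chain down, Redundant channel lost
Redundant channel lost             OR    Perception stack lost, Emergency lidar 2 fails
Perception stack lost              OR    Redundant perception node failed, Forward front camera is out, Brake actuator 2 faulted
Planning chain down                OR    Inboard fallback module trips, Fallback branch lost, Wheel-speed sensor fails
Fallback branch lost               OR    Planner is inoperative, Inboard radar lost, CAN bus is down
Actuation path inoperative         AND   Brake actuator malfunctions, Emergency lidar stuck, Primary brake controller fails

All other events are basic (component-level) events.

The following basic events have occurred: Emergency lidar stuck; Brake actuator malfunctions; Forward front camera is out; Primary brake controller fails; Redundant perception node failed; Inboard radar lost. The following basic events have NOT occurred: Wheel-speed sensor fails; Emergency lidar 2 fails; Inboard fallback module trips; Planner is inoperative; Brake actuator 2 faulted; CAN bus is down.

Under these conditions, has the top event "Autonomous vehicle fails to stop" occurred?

Yes

Actuation path inoperative [AND]: Brake actuator malfunctions=occurs, Emergency lidar stuck=occurs, Primary brake controller fails=occurs → all inputs occur → occurs.
Fallback branch lost [OR]: Planner is inoperative=not, Inboard radar lost=occurs, CAN bus is down=not → at least one input occurs → occurs.
Planning chain down [OR]: Inboard fallback module trips=not, Fallback branch lost=occurs, Wheel-speed sensor fails=not → at least one input occurs → occurs.
Perception stack lost [OR]: Redundant perception node failed=occurs, Forward front camera is out=occurs, Brake actuator 2 faulted=not → at least one input occurs → occurs.
Redundant channel lost [OR]: Perception stack lost=occurs, Emergency lidar 2 fails=not → at least one input occurs → occurs.
Autonomous vehicle fails to stop [AND]: Actuation path inoperative=occurs, Planning chain down=occurs, Redundant channel lost=occurs → all inputs occur → occurs.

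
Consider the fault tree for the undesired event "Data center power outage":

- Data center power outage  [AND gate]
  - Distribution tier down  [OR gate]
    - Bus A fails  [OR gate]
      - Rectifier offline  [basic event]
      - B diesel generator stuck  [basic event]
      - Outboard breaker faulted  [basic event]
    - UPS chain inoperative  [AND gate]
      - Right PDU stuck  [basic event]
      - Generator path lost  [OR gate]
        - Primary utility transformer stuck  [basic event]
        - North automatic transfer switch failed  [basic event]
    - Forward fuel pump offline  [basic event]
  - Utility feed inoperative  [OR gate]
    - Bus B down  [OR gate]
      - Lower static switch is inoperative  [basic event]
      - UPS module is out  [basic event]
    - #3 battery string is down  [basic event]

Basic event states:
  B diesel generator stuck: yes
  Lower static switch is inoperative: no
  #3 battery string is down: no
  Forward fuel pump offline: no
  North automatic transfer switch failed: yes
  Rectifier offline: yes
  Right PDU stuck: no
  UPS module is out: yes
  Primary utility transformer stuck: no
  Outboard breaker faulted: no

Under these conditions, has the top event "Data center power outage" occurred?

Bus A fails [OR]: Rectifier offline=occurs, B diesel generator stuck=occurs, Outboard breaker faulted=not → at least one input occurs → occurs.
Generator path lost [OR]: Primary utility transformer stuck=not, North automatic transfer switch failed=occurs → at least one input occurs → occurs.
UPS chain inoperative [AND]: Right PDU stuck=not, Generator path lost=occurs → not all inputs occur → does not occur.
Distribution tier down [OR]: Bus A fails=occurs, UPS chain inoperative=not, Forward fuel pump offline=not → at least one input occurs → occurs.
Bus B down [OR]: Lower static switch is inoperative=not, UPS module is out=occurs → at least one input occurs → occurs.
Utility feed inoperative [OR]: Bus B down=occurs, #3 battery string is down=not → at least one input occurs → occurs.
Data center power outage [AND]: Distribution tier down=occurs, Utility feed inoperative=occurs → all inputs occur → occurs.

Yes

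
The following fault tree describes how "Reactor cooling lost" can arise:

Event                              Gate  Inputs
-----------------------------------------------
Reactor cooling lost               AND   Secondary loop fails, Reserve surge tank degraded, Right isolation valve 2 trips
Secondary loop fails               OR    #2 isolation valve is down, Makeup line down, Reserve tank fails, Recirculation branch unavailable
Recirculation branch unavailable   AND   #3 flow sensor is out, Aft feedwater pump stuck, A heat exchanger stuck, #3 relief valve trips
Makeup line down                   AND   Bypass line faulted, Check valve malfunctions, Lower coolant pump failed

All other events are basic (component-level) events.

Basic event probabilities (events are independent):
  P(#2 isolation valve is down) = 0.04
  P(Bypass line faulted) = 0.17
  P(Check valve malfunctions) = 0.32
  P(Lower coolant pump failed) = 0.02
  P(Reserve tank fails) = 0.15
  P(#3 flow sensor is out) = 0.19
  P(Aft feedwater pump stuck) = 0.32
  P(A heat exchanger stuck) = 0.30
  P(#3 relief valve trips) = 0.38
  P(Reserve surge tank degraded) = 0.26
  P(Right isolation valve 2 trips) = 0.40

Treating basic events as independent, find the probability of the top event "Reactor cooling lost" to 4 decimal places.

0.0198

P(Makeup line down) [AND] = 0.17 × 0.32 × 0.02 = 0.001088
P(Recirculation branch unavailable) [AND] = 0.19 × 0.32 × 0.30 × 0.38 = 0.006931
P(Secondary loop fails) [OR] = 1 − (1−0.04) × (1−0.001088) × (1−0.15) × (1−0.006931) = 0.190537
P(Reactor cooling lost) [AND] = 0.190537 × 0.26 × 0.40 = 0.019816
Rounded to 4 decimal places: P(Reactor cooling lost) ≈ 0.0198.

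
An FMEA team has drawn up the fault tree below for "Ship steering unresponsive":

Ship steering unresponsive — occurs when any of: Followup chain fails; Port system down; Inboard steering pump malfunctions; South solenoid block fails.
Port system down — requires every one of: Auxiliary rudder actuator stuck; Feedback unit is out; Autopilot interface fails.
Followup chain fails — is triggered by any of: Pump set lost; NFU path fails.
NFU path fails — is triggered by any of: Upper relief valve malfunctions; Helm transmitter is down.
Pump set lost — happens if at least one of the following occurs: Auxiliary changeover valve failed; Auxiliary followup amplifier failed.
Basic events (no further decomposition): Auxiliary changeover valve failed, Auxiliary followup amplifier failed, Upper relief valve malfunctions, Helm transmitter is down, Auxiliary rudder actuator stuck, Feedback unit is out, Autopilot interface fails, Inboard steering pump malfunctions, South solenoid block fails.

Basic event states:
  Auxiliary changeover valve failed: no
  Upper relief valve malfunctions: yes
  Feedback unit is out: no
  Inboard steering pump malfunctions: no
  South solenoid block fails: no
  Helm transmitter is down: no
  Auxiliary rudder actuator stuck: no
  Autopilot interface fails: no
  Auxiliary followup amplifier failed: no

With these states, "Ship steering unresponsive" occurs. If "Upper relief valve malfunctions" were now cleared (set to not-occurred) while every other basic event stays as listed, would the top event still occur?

Counterfactual: set "Upper relief valve malfunctions" to not occurred.
Pump set lost [OR]: Auxiliary changeover valve failed=not, Auxiliary followup amplifier failed=not → no input occurs → does not occur.
NFU path fails [OR]: Upper relief valve malfunctions=not, Helm transmitter is down=not → no input occurs → does not occur.
Followup chain fails [OR]: Pump set lost=not, NFU path fails=not → no input occurs → does not occur.
Port system down [AND]: Auxiliary rudder actuator stuck=not, Feedback unit is out=not, Autopilot interface fails=not → not all inputs occur → does not occur.
Ship steering unresponsive [OR]: Followup chain fails=not, Port system down=not, Inboard steering pump malfunctions=not, South solenoid block fails=not → no input occurs → does not occur.

No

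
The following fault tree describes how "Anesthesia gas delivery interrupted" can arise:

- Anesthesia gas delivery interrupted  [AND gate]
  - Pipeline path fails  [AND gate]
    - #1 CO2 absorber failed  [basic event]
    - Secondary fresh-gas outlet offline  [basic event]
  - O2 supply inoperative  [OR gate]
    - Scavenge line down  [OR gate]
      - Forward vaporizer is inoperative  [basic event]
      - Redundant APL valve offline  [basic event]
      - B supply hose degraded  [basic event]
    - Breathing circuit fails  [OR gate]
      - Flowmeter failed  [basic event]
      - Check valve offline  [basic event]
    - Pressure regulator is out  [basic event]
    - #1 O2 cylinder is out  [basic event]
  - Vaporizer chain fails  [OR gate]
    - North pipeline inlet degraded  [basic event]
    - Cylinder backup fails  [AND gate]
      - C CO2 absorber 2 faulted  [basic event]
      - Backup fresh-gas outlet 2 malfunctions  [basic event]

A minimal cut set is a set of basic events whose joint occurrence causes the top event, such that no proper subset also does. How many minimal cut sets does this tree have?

14

Pipeline path fails [AND]: one cut set from each child combined → 1 × 1 = 1 cut set(s).
Scavenge line down [OR]: union of children's cut sets → 3 cut set(s).
Breathing circuit fails [OR]: union of children's cut sets → 2 cut set(s).
O2 supply inoperative [OR]: union of children's cut sets → 7 cut set(s).
Cylinder backup fails [AND]: one cut set from each child combined → 1 × 1 = 1 cut set(s).
Vaporizer chain fails [OR]: union of children's cut sets → 2 cut set(s).
Anesthesia gas delivery interrupted [AND]: one cut set from each child combined → 1 × 7 × 2 = 14 cut set(s).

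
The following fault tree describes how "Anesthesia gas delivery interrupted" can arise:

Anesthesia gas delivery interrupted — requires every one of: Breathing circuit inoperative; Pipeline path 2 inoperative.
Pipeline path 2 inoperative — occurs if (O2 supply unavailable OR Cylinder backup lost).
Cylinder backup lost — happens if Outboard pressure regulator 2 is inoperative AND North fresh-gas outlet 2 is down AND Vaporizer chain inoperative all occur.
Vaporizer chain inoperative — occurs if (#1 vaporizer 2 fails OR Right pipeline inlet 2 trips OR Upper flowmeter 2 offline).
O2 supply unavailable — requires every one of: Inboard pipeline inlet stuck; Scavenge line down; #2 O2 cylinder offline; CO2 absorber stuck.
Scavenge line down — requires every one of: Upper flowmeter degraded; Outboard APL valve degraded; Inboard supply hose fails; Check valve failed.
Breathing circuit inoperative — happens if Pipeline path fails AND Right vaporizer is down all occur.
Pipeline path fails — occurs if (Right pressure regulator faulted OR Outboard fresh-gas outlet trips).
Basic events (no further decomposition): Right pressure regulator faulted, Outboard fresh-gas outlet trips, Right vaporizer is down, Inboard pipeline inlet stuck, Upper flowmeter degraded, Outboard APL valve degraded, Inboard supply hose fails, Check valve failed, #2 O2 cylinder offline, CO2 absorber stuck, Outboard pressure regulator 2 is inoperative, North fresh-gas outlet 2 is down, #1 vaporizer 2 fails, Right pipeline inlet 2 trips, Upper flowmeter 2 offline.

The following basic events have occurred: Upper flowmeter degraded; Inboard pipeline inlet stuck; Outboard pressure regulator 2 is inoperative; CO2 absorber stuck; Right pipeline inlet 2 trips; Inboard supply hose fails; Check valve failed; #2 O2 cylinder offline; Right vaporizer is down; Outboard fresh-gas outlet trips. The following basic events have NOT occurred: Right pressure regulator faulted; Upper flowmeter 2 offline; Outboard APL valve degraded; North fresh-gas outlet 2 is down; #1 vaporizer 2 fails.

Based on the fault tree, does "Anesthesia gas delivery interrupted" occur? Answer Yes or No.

Pipeline path fails [OR]: Right pressure regulator faulted=not, Outboard fresh-gas outlet trips=occurs → at least one input occurs → occurs.
Breathing circuit inoperative [AND]: Pipeline path fails=occurs, Right vaporizer is down=occurs → all inputs occur → occurs.
Scavenge line down [AND]: Upper flowmeter degraded=occurs, Outboard APL valve degraded=not, Inboard supply hose fails=occurs, Check valve failed=occurs → not all inputs occur → does not occur.
O2 supply unavailable [AND]: Inboard pipeline inlet stuck=occurs, Scavenge line down=not, #2 O2 cylinder offline=occurs, CO2 absorber stuck=occurs → not all inputs occur → does not occur.
Vaporizer chain inoperative [OR]: #1 vaporizer 2 fails=not, Right pipeline inlet 2 trips=occurs, Upper flowmeter 2 offline=not → at least one input occurs → occurs.
Cylinder backup lost [AND]: Outboard pressure regulator 2 is inoperative=occurs, North fresh-gas outlet 2 is down=not, Vaporizer chain inoperative=occurs → not all inputs occur → does not occur.
Pipeline path 2 inoperative [OR]: O2 supply unavailable=not, Cylinder backup lost=not → no input occurs → does not occur.
Anesthesia gas delivery interrupted [AND]: Breathing circuit inoperative=occurs, Pipeline path 2 inoperative=not → not all inputs occur → does not occur.

No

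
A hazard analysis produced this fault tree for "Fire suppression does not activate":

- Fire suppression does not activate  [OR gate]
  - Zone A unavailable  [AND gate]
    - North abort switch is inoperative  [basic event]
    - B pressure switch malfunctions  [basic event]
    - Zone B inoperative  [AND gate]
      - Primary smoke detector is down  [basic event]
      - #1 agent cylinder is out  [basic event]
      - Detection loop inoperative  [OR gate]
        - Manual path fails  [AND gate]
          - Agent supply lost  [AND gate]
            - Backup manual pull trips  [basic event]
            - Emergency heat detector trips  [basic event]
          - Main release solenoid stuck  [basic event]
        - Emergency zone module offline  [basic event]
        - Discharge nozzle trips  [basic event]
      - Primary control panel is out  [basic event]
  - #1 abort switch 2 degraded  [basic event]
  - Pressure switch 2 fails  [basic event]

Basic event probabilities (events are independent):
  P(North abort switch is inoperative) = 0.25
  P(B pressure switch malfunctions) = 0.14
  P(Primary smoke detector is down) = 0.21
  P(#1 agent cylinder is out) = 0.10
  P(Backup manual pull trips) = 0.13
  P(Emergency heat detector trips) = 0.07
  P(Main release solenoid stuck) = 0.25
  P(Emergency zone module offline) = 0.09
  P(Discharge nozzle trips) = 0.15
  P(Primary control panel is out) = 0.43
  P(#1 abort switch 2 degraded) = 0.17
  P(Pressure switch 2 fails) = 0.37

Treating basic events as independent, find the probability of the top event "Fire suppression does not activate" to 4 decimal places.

0.4771

P(Agent supply lost) [AND] = 0.13 × 0.07 = 0.009100
P(Manual path fails) [AND] = 0.009100 × 0.25 = 0.002275
P(Detection loop inoperative) [OR] = 1 − (1−0.002275) × (1−0.09) × (1−0.15) = 0.228260
P(Zone B inoperative) [AND] = 0.21 × 0.10 × 0.228260 × 0.43 = 0.002061
P(Zone A unavailable) [AND] = 0.25 × 0.14 × 0.002061 = 0.000072
P(Fire suppression does not activate) [OR] = 1 − (1−0.000072) × (1−0.17) × (1−0.37) = 0.477138
Rounded to 4 decimal places: P(Fire suppression does not activate) ≈ 0.4771.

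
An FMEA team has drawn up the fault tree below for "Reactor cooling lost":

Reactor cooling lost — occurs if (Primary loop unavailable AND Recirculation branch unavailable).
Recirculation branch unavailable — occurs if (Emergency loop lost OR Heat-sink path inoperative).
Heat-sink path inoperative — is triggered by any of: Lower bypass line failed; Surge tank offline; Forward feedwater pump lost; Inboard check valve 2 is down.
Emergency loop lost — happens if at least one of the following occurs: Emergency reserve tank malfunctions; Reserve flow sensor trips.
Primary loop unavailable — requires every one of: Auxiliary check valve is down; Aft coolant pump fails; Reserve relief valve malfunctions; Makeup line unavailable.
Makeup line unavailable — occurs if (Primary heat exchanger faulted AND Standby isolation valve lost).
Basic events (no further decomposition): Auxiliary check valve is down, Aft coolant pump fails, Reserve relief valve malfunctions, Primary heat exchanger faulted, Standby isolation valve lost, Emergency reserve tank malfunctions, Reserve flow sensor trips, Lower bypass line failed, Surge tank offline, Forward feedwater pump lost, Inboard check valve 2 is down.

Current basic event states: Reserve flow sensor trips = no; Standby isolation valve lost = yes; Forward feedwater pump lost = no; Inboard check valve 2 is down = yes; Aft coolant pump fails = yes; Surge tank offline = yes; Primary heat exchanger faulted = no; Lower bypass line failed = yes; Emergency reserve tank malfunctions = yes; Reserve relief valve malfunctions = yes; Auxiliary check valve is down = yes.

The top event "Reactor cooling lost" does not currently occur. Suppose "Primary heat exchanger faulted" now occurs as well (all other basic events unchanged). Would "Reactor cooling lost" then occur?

Counterfactual: set "Primary heat exchanger faulted" to occurred.
Makeup line unavailable [AND]: Primary heat exchanger faulted=occurs, Standby isolation valve lost=occurs → all inputs occur → occurs.
Primary loop unavailable [AND]: Auxiliary check valve is down=occurs, Aft coolant pump fails=occurs, Reserve relief valve malfunctions=occurs, Makeup line unavailable=occurs → all inputs occur → occurs.
Emergency loop lost [OR]: Emergency reserve tank malfunctions=occurs, Reserve flow sensor trips=not → at least one input occurs → occurs.
Heat-sink path inoperative [OR]: Lower bypass line failed=occurs, Surge tank offline=occurs, Forward feedwater pump lost=not, Inboard check valve 2 is down=occurs → at least one input occurs → occurs.
Recirculation branch unavailable [OR]: Emergency loop lost=occurs, Heat-sink path inoperative=occurs → at least one input occurs → occurs.
Reactor cooling lost [AND]: Primary loop unavailable=occurs, Recirculation branch unavailable=occurs → all inputs occur → occurs.

Yes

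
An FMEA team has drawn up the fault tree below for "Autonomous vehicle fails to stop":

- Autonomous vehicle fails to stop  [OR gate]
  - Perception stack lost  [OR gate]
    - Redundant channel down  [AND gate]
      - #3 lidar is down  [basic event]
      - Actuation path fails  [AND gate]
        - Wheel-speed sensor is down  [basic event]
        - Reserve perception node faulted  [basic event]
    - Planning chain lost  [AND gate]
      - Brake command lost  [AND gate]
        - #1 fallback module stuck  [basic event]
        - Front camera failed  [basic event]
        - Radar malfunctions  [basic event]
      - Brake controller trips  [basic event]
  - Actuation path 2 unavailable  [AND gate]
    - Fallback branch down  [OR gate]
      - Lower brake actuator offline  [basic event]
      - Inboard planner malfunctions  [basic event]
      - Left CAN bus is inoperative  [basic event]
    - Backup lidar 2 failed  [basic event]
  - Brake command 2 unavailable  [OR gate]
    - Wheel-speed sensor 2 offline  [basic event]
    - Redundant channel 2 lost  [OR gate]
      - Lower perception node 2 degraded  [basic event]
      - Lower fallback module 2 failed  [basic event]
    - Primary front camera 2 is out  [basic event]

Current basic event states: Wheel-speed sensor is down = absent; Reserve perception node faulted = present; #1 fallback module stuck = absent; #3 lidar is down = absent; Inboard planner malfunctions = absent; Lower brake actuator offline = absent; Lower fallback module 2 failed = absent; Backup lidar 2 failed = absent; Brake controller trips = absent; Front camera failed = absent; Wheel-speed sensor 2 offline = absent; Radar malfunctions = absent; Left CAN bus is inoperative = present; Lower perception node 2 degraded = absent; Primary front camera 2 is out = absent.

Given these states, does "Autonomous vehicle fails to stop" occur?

No

Actuation path fails [AND]: Wheel-speed sensor is down=not, Reserve perception node faulted=occurs → not all inputs occur → does not occur.
Redundant channel down [AND]: #3 lidar is down=not, Actuation path fails=not → not all inputs occur → does not occur.
Brake command lost [AND]: #1 fallback module stuck=not, Front camera failed=not, Radar malfunctions=not → not all inputs occur → does not occur.
Planning chain lost [AND]: Brake command lost=not, Brake controller trips=not → not all inputs occur → does not occur.
Perception stack lost [OR]: Redundant channel down=not, Planning chain lost=not → no input occurs → does not occur.
Fallback branch down [OR]: Lower brake actuator offline=not, Inboard planner malfunctions=not, Left CAN bus is inoperative=occurs → at least one input occurs → occurs.
Actuation path 2 unavailable [AND]: Fallback branch down=occurs, Backup lidar 2 failed=not → not all inputs occur → does not occur.
Redundant channel 2 lost [OR]: Lower perception node 2 degraded=not, Lower fallback module 2 failed=not → no input occurs → does not occur.
Brake command 2 unavailable [OR]: Wheel-speed sensor 2 offline=not, Redundant channel 2 lost=not, Primary front camera 2 is out=not → no input occurs → does not occur.
Autonomous vehicle fails to stop [OR]: Perception stack lost=not, Actuation path 2 unavailable=not, Brake command 2 unavailable=not → no input occurs → does not occur.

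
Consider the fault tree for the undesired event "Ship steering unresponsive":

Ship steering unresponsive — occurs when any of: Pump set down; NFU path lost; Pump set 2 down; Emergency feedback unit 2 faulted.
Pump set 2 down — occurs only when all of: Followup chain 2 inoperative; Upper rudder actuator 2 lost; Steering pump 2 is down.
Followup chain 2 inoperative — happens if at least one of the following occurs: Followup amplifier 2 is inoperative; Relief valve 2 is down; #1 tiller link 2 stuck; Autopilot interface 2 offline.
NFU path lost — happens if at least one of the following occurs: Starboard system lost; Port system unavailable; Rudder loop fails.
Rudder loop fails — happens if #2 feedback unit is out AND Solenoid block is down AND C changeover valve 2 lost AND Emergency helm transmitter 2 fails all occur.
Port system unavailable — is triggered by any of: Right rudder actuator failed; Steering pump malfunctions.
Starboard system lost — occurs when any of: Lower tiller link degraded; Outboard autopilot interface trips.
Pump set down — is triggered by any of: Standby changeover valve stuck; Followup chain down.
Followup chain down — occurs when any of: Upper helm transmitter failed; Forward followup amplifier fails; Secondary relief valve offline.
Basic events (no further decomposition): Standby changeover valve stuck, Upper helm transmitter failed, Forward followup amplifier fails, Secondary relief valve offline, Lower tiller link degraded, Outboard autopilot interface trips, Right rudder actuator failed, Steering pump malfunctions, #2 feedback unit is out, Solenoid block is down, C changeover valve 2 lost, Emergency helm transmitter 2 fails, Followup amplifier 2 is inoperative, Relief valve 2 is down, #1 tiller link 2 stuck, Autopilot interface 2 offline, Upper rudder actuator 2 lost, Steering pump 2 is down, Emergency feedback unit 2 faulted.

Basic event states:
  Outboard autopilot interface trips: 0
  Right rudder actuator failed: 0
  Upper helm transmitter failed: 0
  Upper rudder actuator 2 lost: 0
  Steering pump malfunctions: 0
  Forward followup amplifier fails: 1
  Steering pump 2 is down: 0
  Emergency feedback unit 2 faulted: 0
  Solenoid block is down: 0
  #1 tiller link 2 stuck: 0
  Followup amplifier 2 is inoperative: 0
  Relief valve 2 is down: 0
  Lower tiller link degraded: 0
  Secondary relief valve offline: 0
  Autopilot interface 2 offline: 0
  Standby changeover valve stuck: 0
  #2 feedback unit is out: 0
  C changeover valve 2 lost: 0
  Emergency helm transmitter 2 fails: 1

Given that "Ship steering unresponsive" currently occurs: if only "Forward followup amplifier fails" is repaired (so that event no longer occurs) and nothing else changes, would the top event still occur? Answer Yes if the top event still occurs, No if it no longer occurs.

No

Counterfactual: set "Forward followup amplifier fails" to not occurred.
Followup chain down [OR]: Upper helm transmitter failed=not, Forward followup amplifier fails=not, Secondary relief valve offline=not → no input occurs → does not occur.
Pump set down [OR]: Standby changeover valve stuck=not, Followup chain down=not → no input occurs → does not occur.
Starboard system lost [OR]: Lower tiller link degraded=not, Outboard autopilot interface trips=not → no input occurs → does not occur.
Port system unavailable [OR]: Right rudder actuator failed=not, Steering pump malfunctions=not → no input occurs → does not occur.
Rudder loop fails [AND]: #2 feedback unit is out=not, Solenoid block is down=not, C changeover valve 2 lost=not, Emergency helm transmitter 2 fails=occurs → not all inputs occur → does not occur.
NFU path lost [OR]: Starboard system lost=not, Port system unavailable=not, Rudder loop fails=not → no input occurs → does not occur.
Followup chain 2 inoperative [OR]: Followup amplifier 2 is inoperative=not, Relief valve 2 is down=not, #1 tiller link 2 stuck=not, Autopilot interface 2 offline=not → no input occurs → does not occur.
Pump set 2 down [AND]: Followup chain 2 inoperative=not, Upper rudder actuator 2 lost=not, Steering pump 2 is down=not → not all inputs occur → does not occur.
Ship steering unresponsive [OR]: Pump set down=not, NFU path lost=not, Pump set 2 down=not, Emergency feedback unit 2 faulted=not → no input occurs → does not occur.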